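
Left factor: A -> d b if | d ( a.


Common prefix: 'd'
Factored: A -> d A', A' -> b if | ( a


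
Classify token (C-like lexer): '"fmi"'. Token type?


Pattern: double-quoted sequence
Type: STRING_LITERAL


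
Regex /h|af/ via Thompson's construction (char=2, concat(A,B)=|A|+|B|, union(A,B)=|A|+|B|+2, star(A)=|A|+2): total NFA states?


Syntax tree has 3 char leaf(s), 1 union(s), 0 star(s)
chars contribute 3×2 = 6; each union adds +2; each star adds +2
Total: 6 + 2 + 0 = 8 states


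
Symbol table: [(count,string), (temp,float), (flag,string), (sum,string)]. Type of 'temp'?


Lookup 'temp' → type float


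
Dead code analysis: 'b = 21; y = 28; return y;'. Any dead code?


b is assigned but never read
Dead: 'b = 21'


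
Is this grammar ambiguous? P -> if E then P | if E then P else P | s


dangling else: 'if E then if E then s else s' parses two ways
Ambiguous


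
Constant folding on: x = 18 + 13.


18 + 13 = 31 at compile time
Optimized: x = 31


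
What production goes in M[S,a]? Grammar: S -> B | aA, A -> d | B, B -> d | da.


For [S, a]: 'a' ∈ FIRST(aA)
Entry: S -> aA


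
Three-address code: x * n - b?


Break into single-operator statements:
t1 = x * n
t2 = t1 - b


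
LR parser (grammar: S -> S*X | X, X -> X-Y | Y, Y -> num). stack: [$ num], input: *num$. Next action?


'num' on top is the handle for Y -> num
Action: reduce (Y -> num)


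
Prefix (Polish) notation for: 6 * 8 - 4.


left-to-right (same/higher precedence on left): tree is (- (* 6 8) 4)
Prefix: - * 6 8 4


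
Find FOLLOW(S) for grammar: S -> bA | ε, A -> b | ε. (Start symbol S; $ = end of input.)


$ ∈ FOLLOW(S). For each A -> αBβ: add FIRST(β)\{ε} to FOLLOW(B); if β nullable, add FOLLOW(A).
FOLLOW(S) = {$}


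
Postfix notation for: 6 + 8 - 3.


Left to right (same or higher precedence on left)
Postfix: 6 8 + 3 -


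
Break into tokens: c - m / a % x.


Scan left to right, longest-match per lexeme
Tokens: ID(c), OP(-), ID(m), OP(/), ID(a), OP(%), ID(x)


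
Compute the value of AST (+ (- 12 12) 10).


Evaluate inner: (- 12 12) = 0
Evaluate root: (+ 0 10) = 10
Result: 10


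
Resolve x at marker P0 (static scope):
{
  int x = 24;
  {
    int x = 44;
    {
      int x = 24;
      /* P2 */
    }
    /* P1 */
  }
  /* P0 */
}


x declared in the same block as P0
x = 24


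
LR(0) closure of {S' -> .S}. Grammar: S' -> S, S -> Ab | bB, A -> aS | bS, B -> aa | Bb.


Start: S' -> .S
For each item with dot before a nonterminal B, add B -> .γ for every B-production
Closure: [S' -> .S, S -> .Ab, S -> .bB, A -> .aS, A -> .bS]


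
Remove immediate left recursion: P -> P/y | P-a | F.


Left-recursive alternatives: P/y, P-a; non-recursive: F
Introduce P': P -> FP', P' -> /yP' | -aP' | ε


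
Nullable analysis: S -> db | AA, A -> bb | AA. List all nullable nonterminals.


A nonterminal is nullable iff some alternative derives ε (directly, or every symbol in it is nullable)
Nullable: {}


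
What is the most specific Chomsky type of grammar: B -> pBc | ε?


Single nonterminal LHS, but p^n c^n is not regular
Classification: Type 2 (Context-Free)


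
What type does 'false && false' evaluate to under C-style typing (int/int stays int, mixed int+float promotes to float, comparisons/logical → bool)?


Operand types: bool && bool
Rule: logical operators take bool operands and yield bool
Result type: bool


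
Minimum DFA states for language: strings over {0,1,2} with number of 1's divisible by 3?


Track (count of 1) mod 3: states 0..2, accept at 0
Minimal DFA: 3 states


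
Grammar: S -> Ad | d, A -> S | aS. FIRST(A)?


Per alternative of A: FIRST(S) = {a, d}; FIRST(aS) = {a}
FIRST(A) = {a, d}


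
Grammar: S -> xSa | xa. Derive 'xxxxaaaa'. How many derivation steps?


Derivation: S => xSa => xxSaa => xxxSaaa => xxxxaaaa
Steps: 4


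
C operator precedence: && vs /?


'/' is multiplicative (level 10); '&&' is logical AND (level 2)
Higher level binds tighter
'/' has higher precedence than '&&'


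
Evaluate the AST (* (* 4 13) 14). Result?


Evaluate inner: (* 4 13) = 52
Evaluate root: (* 52 14) = 728
Result: 728


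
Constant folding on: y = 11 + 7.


11 + 7 = 18 at compile time
Optimized: y = 18


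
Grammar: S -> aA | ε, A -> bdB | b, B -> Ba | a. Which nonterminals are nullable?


A nonterminal is nullable iff some alternative derives ε (directly, or every symbol in it is nullable)
Nullable: {S}


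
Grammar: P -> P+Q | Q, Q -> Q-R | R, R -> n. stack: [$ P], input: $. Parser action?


start symbol P on stack, input exhausted
Action: accept


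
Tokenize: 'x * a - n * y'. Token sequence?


Scan left to right, longest-match per lexeme
Tokens: ID(x), OP(*), ID(a), OP(-), ID(n), OP(*), ID(y)


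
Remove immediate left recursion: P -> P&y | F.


Left-recursive alternatives: P&y; non-recursive: F
Introduce P': P -> FP', P' -> &yP' | ε


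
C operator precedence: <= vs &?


'<=' is relational (level 7); '&' is bitwise AND (level 5)
Higher level binds tighter
'<=' has higher precedence than '&'


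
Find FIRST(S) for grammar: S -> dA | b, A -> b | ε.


Per alternative of S: FIRST(dA) = {d}; FIRST(b) = {b}
FIRST(S) = {b, d}


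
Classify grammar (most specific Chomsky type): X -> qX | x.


Right-linear: every RHS is a terminal or a terminal followed by one nonterminal
Classification: Type 3 (Regular)


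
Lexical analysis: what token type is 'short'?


Pattern: reserved word
Type: KEYWORD


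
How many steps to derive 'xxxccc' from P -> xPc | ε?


Derivation: P => xPc => xxPcc => xxxPccc => xxxccc
Steps: 4


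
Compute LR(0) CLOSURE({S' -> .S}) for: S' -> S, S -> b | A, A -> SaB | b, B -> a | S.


Start: S' -> .S
For each item with dot before a nonterminal B, add B -> .γ for every B-production
Closure: [S' -> .S, S -> .b, S -> .A, A -> .SaB, A -> .b]


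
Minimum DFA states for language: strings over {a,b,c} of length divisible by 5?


Track length mod 5: states 0..4, accept at 0
Minimal DFA: 5 states


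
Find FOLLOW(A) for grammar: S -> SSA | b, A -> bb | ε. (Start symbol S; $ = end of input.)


$ ∈ FOLLOW(S). For each A -> αBβ: add FIRST(β)\{ε} to FOLLOW(B); if β nullable, add FOLLOW(A).
FOLLOW(A) = {$, b}


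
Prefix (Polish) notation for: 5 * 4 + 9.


left-to-right (same/higher precedence on left): tree is (+ (* 5 4) 9)
Prefix: + * 5 4 9


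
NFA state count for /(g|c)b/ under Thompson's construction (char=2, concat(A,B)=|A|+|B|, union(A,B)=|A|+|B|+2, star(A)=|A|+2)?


Syntax tree has 3 char leaf(s), 1 union(s), 0 star(s)
chars contribute 3×2 = 6; each union adds +2; each star adds +2
Total: 6 + 2 + 0 = 8 states


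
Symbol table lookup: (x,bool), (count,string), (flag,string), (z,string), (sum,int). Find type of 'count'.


Lookup 'count' → type string


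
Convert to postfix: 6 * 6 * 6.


Left to right (same or higher precedence on left)
Postfix: 6 6 * 6 *


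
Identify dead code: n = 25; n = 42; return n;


first assignment to n is overwritten before any read
Dead: 'n = 25'


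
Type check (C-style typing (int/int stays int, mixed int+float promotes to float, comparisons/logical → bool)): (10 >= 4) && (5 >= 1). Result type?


Operand types: bool && bool
Rule: logical operators take bool operands and yield bool
Result type: bool


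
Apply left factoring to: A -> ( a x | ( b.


Common prefix: '('
Factored: A -> ( A', A' -> a x | b


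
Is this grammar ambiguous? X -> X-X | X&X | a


'a-a&a' has two parse trees (no precedence encoded between - and &)
Ambiguous


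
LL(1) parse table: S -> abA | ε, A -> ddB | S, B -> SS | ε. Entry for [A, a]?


For [A, a]: 'a' ∈ FIRST(S)
Entry: A -> S


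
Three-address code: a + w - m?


Break into single-operator statements:
t1 = a + w
t2 = t1 - m


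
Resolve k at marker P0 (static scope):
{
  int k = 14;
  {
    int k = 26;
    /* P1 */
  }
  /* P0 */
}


k declared in the same block as P0
k = 14


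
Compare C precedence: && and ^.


'^' is bitwise XOR (level 4); '&&' is logical AND (level 2)
Higher level binds tighter
'^' has higher precedence than '&&'


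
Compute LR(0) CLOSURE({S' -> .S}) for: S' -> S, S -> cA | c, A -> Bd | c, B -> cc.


Start: S' -> .S
For each item with dot before a nonterminal B, add B -> .γ for every B-production
Closure: [S' -> .S, S -> .cA, S -> .c]


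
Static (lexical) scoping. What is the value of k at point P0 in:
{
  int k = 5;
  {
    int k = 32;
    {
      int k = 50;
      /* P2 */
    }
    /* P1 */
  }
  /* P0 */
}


k declared in the same block as P0
k = 5


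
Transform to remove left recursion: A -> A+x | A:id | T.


Left-recursive alternatives: A+x, A:id; non-recursive: T
Introduce A': A -> TA', A' -> +xA' | :idA' | ε


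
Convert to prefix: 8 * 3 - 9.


left-to-right (same/higher precedence on left): tree is (- (* 8 3) 9)
Prefix: - * 8 3 9


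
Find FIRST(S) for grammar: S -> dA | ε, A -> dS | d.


Per alternative of S: FIRST(dA) = {d}; FIRST(ε) = {ε}
FIRST(S) = {d, ε}


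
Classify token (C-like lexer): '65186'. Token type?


Pattern: digits only
Type: INTEGER_LITERAL


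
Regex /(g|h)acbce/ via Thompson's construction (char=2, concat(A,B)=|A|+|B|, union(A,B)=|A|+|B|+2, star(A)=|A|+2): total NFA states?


Syntax tree has 7 char leaf(s), 1 union(s), 0 star(s)
chars contribute 7×2 = 14; each union adds +2; each star adds +2
Total: 14 + 2 + 0 = 16 states


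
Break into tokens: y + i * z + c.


Scan left to right, longest-match per lexeme
Tokens: ID(y), OP(+), ID(i), OP(*), ID(z), OP(+), ID(c)


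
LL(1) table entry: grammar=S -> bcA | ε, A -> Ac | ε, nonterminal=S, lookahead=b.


For [S, b]: 'b' ∈ FIRST(bcA)
Entry: S -> bcA


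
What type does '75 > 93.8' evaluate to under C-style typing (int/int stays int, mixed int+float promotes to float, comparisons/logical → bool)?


Operand types: int > float
Rule: comparison yields bool
Result type: bool


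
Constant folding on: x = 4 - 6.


4 - 6 = -2 at compile time
Optimized: x = -2


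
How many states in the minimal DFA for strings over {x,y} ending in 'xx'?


Track the longest suffix of input matching a prefix of 'xx': 3 classes (prefixes of length 0..2)
Minimal DFA: 3 states


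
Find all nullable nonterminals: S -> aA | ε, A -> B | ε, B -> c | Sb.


A nonterminal is nullable iff some alternative derives ε (directly, or every symbol in it is nullable)
Nullable: {A, S}


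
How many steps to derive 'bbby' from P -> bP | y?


Derivation: P => bP => bbP => bbbP => bbby
Steps: 4


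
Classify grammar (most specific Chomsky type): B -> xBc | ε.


Single nonterminal LHS, but x^n c^n is not regular
Classification: Type 2 (Context-Free)


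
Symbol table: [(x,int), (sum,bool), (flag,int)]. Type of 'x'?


Lookup 'x' → type int


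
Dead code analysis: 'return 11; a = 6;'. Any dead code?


statement follows a return and is unreachable
Dead: 'a = 6'


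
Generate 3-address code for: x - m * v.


Break into single-operator statements:
t1 = m * v
t2 = x - t1


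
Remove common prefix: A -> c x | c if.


Common prefix: 'c'
Factored: A -> c A', A' -> x | if


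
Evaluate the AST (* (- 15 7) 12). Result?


Evaluate inner: (- 15 7) = 8
Evaluate root: (* 8 12) = 96
Result: 96


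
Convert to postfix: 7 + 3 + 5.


Left to right (same or higher precedence on left)
Postfix: 7 3 + 5 +


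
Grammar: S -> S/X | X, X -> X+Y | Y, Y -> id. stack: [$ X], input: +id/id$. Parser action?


shift '+' to continue X -> X+Y
Action: shift


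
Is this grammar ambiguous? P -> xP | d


right-linear, alternatives start with distinct terminals 'x' vs 'd': unique leftmost derivation
Unambiguous


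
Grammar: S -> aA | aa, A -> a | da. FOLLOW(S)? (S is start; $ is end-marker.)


$ ∈ FOLLOW(S). For each A -> αBβ: add FIRST(β)\{ε} to FOLLOW(B); if β nullable, add FOLLOW(A).
FOLLOW(S) = {$}


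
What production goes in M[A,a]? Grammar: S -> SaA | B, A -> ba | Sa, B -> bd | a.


For [A, a]: 'a' ∈ FIRST(Sa)
Entry: A -> Sa


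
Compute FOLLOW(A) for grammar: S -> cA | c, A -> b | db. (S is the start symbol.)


$ ∈ FOLLOW(S). For each A -> αBβ: add FIRST(β)\{ε} to FOLLOW(B); if β nullable, add FOLLOW(A).
FOLLOW(A) = {$}


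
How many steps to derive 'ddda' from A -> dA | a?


Derivation: A => dA => ddA => dddA => ddda
Steps: 4


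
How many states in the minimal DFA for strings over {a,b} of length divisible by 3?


Track length mod 3: states 0..2, accept at 0
Minimal DFA: 3 states


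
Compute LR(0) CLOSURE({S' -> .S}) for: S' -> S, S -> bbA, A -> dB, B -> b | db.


Start: S' -> .S
For each item with dot before a nonterminal B, add B -> .γ for every B-production
Closure: [S' -> .S, S -> .bbA]


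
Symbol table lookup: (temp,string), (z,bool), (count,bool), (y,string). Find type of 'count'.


Lookup 'count' → type bool


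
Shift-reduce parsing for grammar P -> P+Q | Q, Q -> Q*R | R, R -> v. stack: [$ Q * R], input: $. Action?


handle 'Q*R' on top
Action: reduce (Q -> Q*R)


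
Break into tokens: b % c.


Scan left to right, longest-match per lexeme
Tokens: ID(b), OP(%), ID(c)


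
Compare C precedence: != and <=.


'<=' is relational (level 7); '!=' is equality (level 6)
Higher level binds tighter
'<=' has higher precedence than '!='


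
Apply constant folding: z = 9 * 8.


9 * 8 = 72 at compile time
Optimized: z = 72


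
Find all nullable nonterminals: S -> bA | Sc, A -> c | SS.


A nonterminal is nullable iff some alternative derives ε (directly, or every symbol in it is nullable)
Nullable: {}


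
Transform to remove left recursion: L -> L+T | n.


Left-recursive alternatives: L+T; non-recursive: n
Introduce L': L -> nL', L' -> +TL' | ε


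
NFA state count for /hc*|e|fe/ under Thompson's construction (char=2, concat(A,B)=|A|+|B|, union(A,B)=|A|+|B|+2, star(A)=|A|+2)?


Syntax tree has 5 char leaf(s), 2 union(s), 1 star(s)
chars contribute 5×2 = 10; each union adds +2; each star adds +2
Total: 10 + 4 + 2 = 16 states


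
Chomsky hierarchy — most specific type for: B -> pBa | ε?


Single nonterminal LHS, but p^n a^n is not regular
Classification: Type 2 (Context-Free)


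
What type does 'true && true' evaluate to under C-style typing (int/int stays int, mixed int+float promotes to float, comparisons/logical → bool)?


Operand types: bool && bool
Rule: logical operators take bool operands and yield bool
Result type: bool


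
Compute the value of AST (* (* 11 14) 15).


Evaluate inner: (* 11 14) = 154
Evaluate root: (* 154 15) = 2310
Result: 2310


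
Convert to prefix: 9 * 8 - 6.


left-to-right (same/higher precedence on left): tree is (- (* 9 8) 6)
Prefix: - * 9 8 6


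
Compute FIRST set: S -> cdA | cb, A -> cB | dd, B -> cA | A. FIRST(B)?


Per alternative of B: FIRST(cA) = {c}; FIRST(A) = {c, d}
FIRST(B) = {c, d}


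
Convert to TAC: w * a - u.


Break into single-operator statements:
t1 = w * a
t2 = t1 - u


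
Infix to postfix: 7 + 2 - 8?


Left to right (same or higher precedence on left)
Postfix: 7 2 + 8 -


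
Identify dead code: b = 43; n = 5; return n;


b is assigned but never read
Dead: 'b = 43'


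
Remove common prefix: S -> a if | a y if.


Common prefix: 'a'
Factored: S -> a S', S' -> if | y if


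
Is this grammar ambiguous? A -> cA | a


right-linear, alternatives start with distinct terminals 'c' vs 'a': unique leftmost derivation
Unambiguous


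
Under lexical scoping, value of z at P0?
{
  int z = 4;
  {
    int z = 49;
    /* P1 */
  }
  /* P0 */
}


z declared in the same block as P0
z = 4


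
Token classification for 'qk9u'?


Pattern: letter/underscore followed by alphanumerics, not a keyword
Type: IDENTIFIER


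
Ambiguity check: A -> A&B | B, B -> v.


precedence layered via separate nonterminal B: deterministic
Unambiguous


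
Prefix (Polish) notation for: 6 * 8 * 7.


left-to-right (same/higher precedence on left): tree is (* (* 6 8) 7)
Prefix: * * 6 8 7


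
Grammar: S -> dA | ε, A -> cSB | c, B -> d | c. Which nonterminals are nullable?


A nonterminal is nullable iff some alternative derives ε (directly, or every symbol in it is nullable)
Nullable: {S}


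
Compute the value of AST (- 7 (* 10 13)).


Evaluate inner: (* 10 13) = 130
Evaluate root: (- 7 130) = -123
Result: -123


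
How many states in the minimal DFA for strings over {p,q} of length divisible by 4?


Track length mod 4: states 0..3, accept at 0
Minimal DFA: 4 states


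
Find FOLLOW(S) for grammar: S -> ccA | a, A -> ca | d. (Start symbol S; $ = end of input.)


$ ∈ FOLLOW(S). For each A -> αBβ: add FIRST(β)\{ε} to FOLLOW(B); if β nullable, add FOLLOW(A).
FOLLOW(S) = {$}


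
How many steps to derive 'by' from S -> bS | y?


Derivation: S => bS => by
Steps: 2


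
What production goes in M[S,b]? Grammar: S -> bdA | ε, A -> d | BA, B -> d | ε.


For [S, b]: 'b' ∈ FIRST(bdA)
Entry: S -> bdA


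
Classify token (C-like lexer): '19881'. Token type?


Pattern: digits only
Type: INTEGER_LITERAL


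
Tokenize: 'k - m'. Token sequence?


Scan left to right, longest-match per lexeme
Tokens: ID(k), OP(-), ID(m)


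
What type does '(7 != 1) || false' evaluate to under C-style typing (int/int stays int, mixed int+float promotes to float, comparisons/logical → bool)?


Operand types: bool || bool
Rule: logical operators take bool operands and yield bool
Result type: bool


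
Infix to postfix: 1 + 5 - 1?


Left to right (same or higher precedence on left)
Postfix: 1 5 + 1 -


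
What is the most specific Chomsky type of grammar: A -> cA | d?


Right-linear: every RHS is a terminal or a terminal followed by one nonterminal
Classification: Type 3 (Regular)


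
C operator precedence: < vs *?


'*' is multiplicative (level 10); '<' is relational (level 7)
Higher level binds tighter
'*' has higher precedence than '<'


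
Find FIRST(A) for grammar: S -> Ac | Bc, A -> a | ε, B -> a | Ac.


Per alternative of A: FIRST(a) = {a}; FIRST(ε) = {ε}
FIRST(A) = {a, ε}


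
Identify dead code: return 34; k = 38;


statement follows a return and is unreachable
Dead: 'k = 38'


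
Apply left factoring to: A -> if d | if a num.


Common prefix: 'if'
Factored: A -> if A', A' -> d | a num


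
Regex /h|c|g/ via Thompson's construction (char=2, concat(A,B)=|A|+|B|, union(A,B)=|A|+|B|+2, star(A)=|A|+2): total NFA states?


Syntax tree has 3 char leaf(s), 2 union(s), 0 star(s)
chars contribute 3×2 = 6; each union adds +2; each star adds +2
Total: 6 + 4 + 0 = 10 states


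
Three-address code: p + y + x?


Break into single-operator statements:
t1 = p + y
t2 = t1 + x


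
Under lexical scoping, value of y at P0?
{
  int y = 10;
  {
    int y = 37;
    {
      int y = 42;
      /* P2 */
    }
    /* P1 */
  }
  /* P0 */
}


y declared in the same block as P0
y = 10


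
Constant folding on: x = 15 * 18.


15 * 18 = 270 at compile time
Optimized: x = 270


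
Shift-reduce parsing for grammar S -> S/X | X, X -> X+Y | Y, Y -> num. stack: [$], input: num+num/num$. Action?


no handle on stack; shift 'num'
Action: shift


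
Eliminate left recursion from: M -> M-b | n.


Left-recursive alternatives: M-b; non-recursive: n
Introduce M': M -> nM', M' -> -bM' | ε


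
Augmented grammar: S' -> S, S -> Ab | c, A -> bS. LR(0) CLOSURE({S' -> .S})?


Start: S' -> .S
For each item with dot before a nonterminal B, add B -> .γ for every B-production
Closure: [S' -> .S, S -> .Ab, S -> .c, A -> .bS]


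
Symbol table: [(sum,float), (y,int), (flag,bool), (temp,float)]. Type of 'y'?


Lookup 'y' → type int


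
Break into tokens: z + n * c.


Scan left to right, longest-match per lexeme
Tokens: ID(z), OP(+), ID(n), OP(*), ID(c)


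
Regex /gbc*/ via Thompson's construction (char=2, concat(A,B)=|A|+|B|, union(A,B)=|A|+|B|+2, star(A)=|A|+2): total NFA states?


Syntax tree has 3 char leaf(s), 0 union(s), 1 star(s)
chars contribute 3×2 = 6; each union adds +2; each star adds +2
Total: 6 + 0 + 2 = 8 states


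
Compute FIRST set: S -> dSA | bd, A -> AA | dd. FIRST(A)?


Per alternative of A: FIRST(AA) = {d}; FIRST(dd) = {d}
FIRST(A) = {d}


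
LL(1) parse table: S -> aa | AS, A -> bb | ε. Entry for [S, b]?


For [S, b]: 'b' ∈ FIRST(AS)
Entry: S -> AS


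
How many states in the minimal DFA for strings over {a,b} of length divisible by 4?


Track length mod 4: states 0..3, accept at 0
Minimal DFA: 4 states


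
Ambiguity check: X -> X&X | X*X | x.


'x&x*x' has two parse trees (no precedence encoded between & and *)
Ambiguous


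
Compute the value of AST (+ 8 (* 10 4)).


Evaluate inner: (* 10 4) = 40
Evaluate root: (+ 8 40) = 48
Result: 48


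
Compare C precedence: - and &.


'-' is additive (level 9); '&' is bitwise AND (level 5)
Higher level binds tighter
'-' has higher precedence than '&'


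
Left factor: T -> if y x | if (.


Common prefix: 'if'
Factored: T -> if T', T' -> y x | (


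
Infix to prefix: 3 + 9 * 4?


'*' binds tighter: tree is (+ 3 (* 9 4))
Prefix: + 3 * 9 4


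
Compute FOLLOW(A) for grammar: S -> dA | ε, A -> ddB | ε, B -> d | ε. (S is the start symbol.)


$ ∈ FOLLOW(S). For each A -> αBβ: add FIRST(β)\{ε} to FOLLOW(B); if β nullable, add FOLLOW(A).
FOLLOW(A) = {$}


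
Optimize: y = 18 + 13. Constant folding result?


18 + 13 = 31 at compile time
Optimized: y = 31


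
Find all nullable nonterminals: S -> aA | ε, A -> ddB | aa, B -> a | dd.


A nonterminal is nullable iff some alternative derives ε (directly, or every symbol in it is nullable)
Nullable: {S}


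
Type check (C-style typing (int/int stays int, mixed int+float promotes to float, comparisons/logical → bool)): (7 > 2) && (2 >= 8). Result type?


Operand types: bool && bool
Rule: logical operators take bool operands and yield bool
Result type: bool


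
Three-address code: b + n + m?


Break into single-operator statements:
t1 = b + n
t2 = t1 + m


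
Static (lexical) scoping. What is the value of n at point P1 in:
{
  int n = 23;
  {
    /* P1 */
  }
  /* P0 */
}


P1's block does not declare n; resolves to the enclosing declaration at depth 0
n = 23


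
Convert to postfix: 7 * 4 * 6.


Left to right (same or higher precedence on left)
Postfix: 7 4 * 6 *


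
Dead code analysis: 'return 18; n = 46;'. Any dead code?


statement follows a return and is unreachable
Dead: 'n = 46'


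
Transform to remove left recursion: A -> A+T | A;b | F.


Left-recursive alternatives: A+T, A;b; non-recursive: F
Introduce A': A -> FA', A' -> +TA' | ;bA' | ε


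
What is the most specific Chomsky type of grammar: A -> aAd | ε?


Single nonterminal LHS, but a^n d^n is not regular
Classification: Type 2 (Context-Free)


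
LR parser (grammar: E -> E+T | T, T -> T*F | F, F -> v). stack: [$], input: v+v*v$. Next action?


no handle on stack; shift 'v'
Action: shift


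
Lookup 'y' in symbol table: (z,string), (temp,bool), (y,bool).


Lookup 'y' → type bool


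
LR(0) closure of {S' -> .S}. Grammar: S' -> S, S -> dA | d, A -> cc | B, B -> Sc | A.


Start: S' -> .S
For each item with dot before a nonterminal B, add B -> .γ for every B-production
Closure: [S' -> .S, S -> .dA, S -> .d]


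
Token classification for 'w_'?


Pattern: letter/underscore followed by alphanumerics, not a keyword
Type: IDENTIFIER


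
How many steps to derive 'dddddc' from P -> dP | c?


Derivation: P => dP => ddP => dddP => ddddP => dddddP => dddddc
Steps: 6


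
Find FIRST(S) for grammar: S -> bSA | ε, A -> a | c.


Per alternative of S: FIRST(bSA) = {b}; FIRST(ε) = {ε}
FIRST(S) = {b, ε}


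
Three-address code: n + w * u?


Break into single-operator statements:
t1 = w * u
t2 = n + t1


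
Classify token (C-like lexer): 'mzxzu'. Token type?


Pattern: letter/underscore followed by alphanumerics, not a keyword
Type: IDENTIFIER


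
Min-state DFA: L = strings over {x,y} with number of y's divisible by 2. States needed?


Track (count of y) mod 2: states 0..1, accept at 0
Minimal DFA: 2 states


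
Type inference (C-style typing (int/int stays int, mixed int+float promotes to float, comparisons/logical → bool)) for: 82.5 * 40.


Operand types: float * int
Rule: mixed int/float promotes to float; int/int stays int
Result type: float


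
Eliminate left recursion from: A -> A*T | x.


Left-recursive alternatives: A*T; non-recursive: x
Introduce A': A -> xA', A' -> *TA' | ε


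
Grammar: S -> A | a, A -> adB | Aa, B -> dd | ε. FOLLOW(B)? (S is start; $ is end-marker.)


$ ∈ FOLLOW(S). For each A -> αBβ: add FIRST(β)\{ε} to FOLLOW(B); if β nullable, add FOLLOW(A).
FOLLOW(B) = {$, a}


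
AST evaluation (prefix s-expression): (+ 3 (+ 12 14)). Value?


Evaluate inner: (+ 12 14) = 26
Evaluate root: (+ 3 26) = 29
Result: 29


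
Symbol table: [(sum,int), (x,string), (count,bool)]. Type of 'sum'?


Lookup 'sum' → type int


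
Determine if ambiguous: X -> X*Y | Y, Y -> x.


precedence layered via separate nonterminal Y: deterministic
Unambiguous


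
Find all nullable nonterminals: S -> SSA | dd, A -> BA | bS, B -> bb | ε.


A nonterminal is nullable iff some alternative derives ε (directly, or every symbol in it is nullable)
Nullable: {B}


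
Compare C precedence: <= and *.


'*' is multiplicative (level 10); '<=' is relational (level 7)
Higher level binds tighter
'*' has higher precedence than '<='


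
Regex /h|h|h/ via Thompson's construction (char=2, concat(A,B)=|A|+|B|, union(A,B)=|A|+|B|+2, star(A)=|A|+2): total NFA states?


Syntax tree has 3 char leaf(s), 2 union(s), 0 star(s)
chars contribute 3×2 = 6; each union adds +2; each star adds +2
Total: 6 + 4 + 0 = 10 states


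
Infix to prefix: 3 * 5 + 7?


left-to-right (same/higher precedence on left): tree is (+ (* 3 5) 7)
Prefix: + * 3 5 7


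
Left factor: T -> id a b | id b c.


Common prefix: 'id'
Factored: T -> id T', T' -> a b | b c


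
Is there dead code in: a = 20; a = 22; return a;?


first assignment to a is overwritten before any read
Dead: 'a = 20'


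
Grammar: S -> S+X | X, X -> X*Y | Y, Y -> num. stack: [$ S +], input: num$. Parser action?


no handle ('S+' is not any RHS); shift 'num'
Action: shift


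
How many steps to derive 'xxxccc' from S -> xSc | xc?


Derivation: S => xSc => xxScc => xxxccc
Steps: 3


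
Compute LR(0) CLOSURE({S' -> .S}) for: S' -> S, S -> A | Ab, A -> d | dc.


Start: S' -> .S
For each item with dot before a nonterminal B, add B -> .γ for every B-production
Closure: [S' -> .S, S -> .A, S -> .Ab, A -> .d, A -> .dc]


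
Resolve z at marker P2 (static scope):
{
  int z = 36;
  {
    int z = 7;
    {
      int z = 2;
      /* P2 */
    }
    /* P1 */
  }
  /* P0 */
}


z declared in the same block as P2
z = 2


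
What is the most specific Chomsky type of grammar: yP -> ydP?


LHS has context (more than one symbol) and |LHS| ≤ |RHS|
Classification: Type 1 (Context-Sensitive)


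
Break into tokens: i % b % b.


Scan left to right, longest-match per lexeme
Tokens: ID(i), OP(%), ID(b), OP(%), ID(b)


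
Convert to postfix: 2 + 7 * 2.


* has higher precedence, evaluate 7*2 first
Postfix: 2 7 2 * +


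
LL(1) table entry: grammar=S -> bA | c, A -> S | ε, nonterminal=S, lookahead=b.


For [S, b]: 'b' ∈ FIRST(bA)
Entry: S -> bA


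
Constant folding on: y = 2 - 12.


2 - 12 = -10 at compile time
Optimized: y = -10


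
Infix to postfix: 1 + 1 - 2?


Left to right (same or higher precedence on left)
Postfix: 1 1 + 2 -


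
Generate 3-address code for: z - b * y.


Break into single-operator statements:
t1 = b * y
t2 = z - t1


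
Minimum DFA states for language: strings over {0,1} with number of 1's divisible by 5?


Track (count of 1) mod 5: states 0..4, accept at 0
Minimal DFA: 5 states


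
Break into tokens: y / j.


Scan left to right, longest-match per lexeme
Tokens: ID(y), OP(/), ID(j)


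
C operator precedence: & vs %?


'%' is multiplicative (level 10); '&' is bitwise AND (level 5)
Higher level binds tighter
'%' has higher precedence than '&'


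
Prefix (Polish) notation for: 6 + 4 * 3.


'*' binds tighter: tree is (+ 6 (* 4 3))
Prefix: + 6 * 4 3


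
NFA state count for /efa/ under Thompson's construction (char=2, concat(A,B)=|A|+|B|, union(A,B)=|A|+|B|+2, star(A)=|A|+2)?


Syntax tree has 3 char leaf(s), 0 union(s), 0 star(s)
chars contribute 3×2 = 6; each union adds +2; each star adds +2
Total: 6 + 0 + 0 = 6 states


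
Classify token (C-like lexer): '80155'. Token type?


Pattern: digits only
Type: INTEGER_LITERAL


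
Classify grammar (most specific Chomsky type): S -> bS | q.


Right-linear: every RHS is a terminal or a terminal followed by one nonterminal
Classification: Type 3 (Regular)


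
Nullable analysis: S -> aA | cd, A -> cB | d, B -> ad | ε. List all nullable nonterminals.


A nonterminal is nullable iff some alternative derives ε (directly, or every symbol in it is nullable)
Nullable: {B}


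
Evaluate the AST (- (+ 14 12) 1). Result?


Evaluate inner: (+ 14 12) = 26
Evaluate root: (- 26 1) = 25
Result: 25


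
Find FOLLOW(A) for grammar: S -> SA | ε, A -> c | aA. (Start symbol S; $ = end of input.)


$ ∈ FOLLOW(S). For each A -> αBβ: add FIRST(β)\{ε} to FOLLOW(B); if β nullable, add FOLLOW(A).
FOLLOW(A) = {$, a, c}


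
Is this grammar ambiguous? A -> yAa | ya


balanced y^n…a^n: each string has a unique parse
Unambiguous


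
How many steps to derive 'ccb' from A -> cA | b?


Derivation: A => cA => ccA => ccb
Steps: 3


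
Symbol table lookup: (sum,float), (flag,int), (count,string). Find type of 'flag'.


Lookup 'flag' → type int


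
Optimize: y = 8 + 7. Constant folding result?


8 + 7 = 15 at compile time
Optimized: y = 15


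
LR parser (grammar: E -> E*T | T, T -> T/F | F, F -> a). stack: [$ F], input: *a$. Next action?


'F' (not preceded by T/) is the handle for T -> F
Action: reduce (T -> F)


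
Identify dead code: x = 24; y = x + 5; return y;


x is read by y's definition; y is returned
No dead code


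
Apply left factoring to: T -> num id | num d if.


Common prefix: 'num'
Factored: T -> num T', T' -> id | d if


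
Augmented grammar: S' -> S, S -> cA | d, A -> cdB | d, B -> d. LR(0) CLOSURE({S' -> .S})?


Start: S' -> .S
For each item with dot before a nonterminal B, add B -> .γ for every B-production
Closure: [S' -> .S, S -> .cA, S -> .d]


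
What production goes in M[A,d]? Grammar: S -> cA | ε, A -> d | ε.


For [A, d]: 'd' ∈ FIRST(d)
Entry: A -> d


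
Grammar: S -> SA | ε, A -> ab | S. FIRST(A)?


Per alternative of A: FIRST(ab) = {a}; FIRST(S) = {a, ε}
FIRST(A) = {a, ε}


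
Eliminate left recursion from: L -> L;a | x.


Left-recursive alternatives: L;a; non-recursive: x
Introduce L': L -> xL', L' -> ;aL' | ε


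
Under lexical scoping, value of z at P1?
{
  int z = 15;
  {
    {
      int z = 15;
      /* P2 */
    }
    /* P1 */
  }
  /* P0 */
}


P1's block does not declare z; resolves to the enclosing declaration at depth 0
z = 15


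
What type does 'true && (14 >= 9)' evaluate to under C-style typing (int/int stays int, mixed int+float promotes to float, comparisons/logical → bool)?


Operand types: bool && bool
Rule: logical operators take bool operands and yield bool
Result type: bool


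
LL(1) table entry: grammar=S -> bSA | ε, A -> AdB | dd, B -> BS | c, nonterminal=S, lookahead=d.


For [S, d]: ε is nullable and 'd' ∈ FOLLOW(S)
Entry: S -> ε


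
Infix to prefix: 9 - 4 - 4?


left-to-right (same/higher precedence on left): tree is (- (- 9 4) 4)
Prefix: - - 9 4 4


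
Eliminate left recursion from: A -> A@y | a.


Left-recursive alternatives: A@y; non-recursive: a
Introduce A': A -> aA', A' -> @yA' | ε


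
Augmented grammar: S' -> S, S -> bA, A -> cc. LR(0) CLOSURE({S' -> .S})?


Start: S' -> .S
For each item with dot before a nonterminal B, add B -> .γ for every B-production
Closure: [S' -> .S, S -> .bA]


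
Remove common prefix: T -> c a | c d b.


Common prefix: 'c'
Factored: T -> c T', T' -> a | d b


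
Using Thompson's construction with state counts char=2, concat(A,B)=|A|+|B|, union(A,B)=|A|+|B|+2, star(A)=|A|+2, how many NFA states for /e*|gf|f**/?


Syntax tree has 4 char leaf(s), 2 union(s), 3 star(s)
chars contribute 4×2 = 8; each union adds +2; each star adds +2
Total: 8 + 4 + 6 = 18 states


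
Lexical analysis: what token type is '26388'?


Pattern: digits only
Type: INTEGER_LITERAL


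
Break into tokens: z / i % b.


Scan left to right, longest-match per lexeme
Tokens: ID(z), OP(/), ID(i), OP(%), ID(b)


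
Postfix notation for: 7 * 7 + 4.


Left to right (same or higher precedence on left)
Postfix: 7 7 * 4 +


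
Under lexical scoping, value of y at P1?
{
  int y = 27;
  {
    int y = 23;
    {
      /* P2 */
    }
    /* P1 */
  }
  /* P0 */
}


y declared in the same block as P1
y = 23


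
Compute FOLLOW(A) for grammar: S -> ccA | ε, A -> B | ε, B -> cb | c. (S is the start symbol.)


$ ∈ FOLLOW(S). For each A -> αBβ: add FIRST(β)\{ε} to FOLLOW(B); if β nullable, add FOLLOW(A).
FOLLOW(A) = {$}


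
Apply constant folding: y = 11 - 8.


11 - 8 = 3 at compile time
Optimized: y = 3


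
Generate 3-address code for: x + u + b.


Break into single-operator statements:
t1 = x + u
t2 = t1 + b


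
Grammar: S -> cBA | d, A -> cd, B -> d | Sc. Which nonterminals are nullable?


A nonterminal is nullable iff some alternative derives ε (directly, or every symbol in it is nullable)
Nullable: {}


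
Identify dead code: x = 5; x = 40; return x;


first assignment to x is overwritten before any read
Dead: 'x = 5'


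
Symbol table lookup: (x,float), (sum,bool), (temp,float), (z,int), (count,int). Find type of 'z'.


Lookup 'z' → type int


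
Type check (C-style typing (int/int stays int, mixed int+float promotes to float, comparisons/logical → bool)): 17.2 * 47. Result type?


Operand types: float * int
Rule: mixed int/float promotes to float; int/int stays int
Result type: float


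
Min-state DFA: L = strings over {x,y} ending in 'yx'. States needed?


Track the longest suffix of input matching a prefix of 'yx': 3 classes (prefixes of length 0..2)
Minimal DFA: 3 states


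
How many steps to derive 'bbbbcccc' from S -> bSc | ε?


Derivation: S => bSc => bbScc => bbbSccc => bbbbScccc => bbbbcccc
Steps: 5


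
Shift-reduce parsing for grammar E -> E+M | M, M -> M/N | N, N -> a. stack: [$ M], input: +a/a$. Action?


lookahead ∉ {/} so M won't extend; reduce E -> M
Action: reduce (E -> M)


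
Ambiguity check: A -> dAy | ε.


balanced d^n…y^n: each string has a unique parse
Unambiguous


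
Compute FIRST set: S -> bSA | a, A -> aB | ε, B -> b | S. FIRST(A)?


Per alternative of A: FIRST(aB) = {a}; FIRST(ε) = {ε}
FIRST(A) = {a, ε}


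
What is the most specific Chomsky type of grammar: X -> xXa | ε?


Single nonterminal LHS, but x^n a^n is not regular
Classification: Type 2 (Context-Free)


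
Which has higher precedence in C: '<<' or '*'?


'*' is multiplicative (level 10); '<<' is shift (level 8)
Higher level binds tighter
'*' has higher precedence than '<<'


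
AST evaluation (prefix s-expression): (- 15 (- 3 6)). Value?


Evaluate inner: (- 3 6) = -3
Evaluate root: (- 15 -3) = 18
Result: 18


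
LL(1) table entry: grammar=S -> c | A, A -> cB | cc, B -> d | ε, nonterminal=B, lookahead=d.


For [B, d]: 'd' ∈ FIRST(d)
Entry: B -> d


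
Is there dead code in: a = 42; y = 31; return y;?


a is assigned but never read
Dead: 'a = 42'


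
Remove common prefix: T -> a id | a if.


Common prefix: 'a'
Factored: T -> a T', T' -> id | if


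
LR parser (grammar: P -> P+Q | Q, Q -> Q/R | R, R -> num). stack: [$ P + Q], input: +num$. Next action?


handle 'P+Q' on top; lookahead ∈ FOLLOW(P) = {+, $}
Action: reduce (P -> P+Q)


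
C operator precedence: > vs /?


'/' is multiplicative (level 10); '>' is relational (level 7)
Higher level binds tighter
'/' has higher precedence than '>'


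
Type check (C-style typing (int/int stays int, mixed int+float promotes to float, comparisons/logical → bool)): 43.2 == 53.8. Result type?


Operand types: float == float
Rule: comparison yields bool
Result type: bool


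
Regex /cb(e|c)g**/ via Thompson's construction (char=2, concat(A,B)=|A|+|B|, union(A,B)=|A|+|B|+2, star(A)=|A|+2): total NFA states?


Syntax tree has 5 char leaf(s), 1 union(s), 2 star(s)
chars contribute 5×2 = 10; each union adds +2; each star adds +2
Total: 10 + 2 + 4 = 16 states


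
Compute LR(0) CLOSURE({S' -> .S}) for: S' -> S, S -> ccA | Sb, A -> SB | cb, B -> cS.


Start: S' -> .S
For each item with dot before a nonterminal B, add B -> .γ for every B-production
Closure: [S' -> .S, S -> .ccA, S -> .Sb]


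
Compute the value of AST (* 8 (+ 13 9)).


Evaluate inner: (+ 13 9) = 22
Evaluate root: (* 8 22) = 176
Result: 176


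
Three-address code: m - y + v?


Break into single-operator statements:
t1 = m - y
t2 = t1 + v


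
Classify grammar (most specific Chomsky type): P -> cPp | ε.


Single nonterminal LHS, but c^n p^n is not regular
Classification: Type 2 (Context-Free)


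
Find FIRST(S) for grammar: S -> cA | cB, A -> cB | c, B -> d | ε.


Per alternative of S: FIRST(cA) = {c}; FIRST(cB) = {c}
FIRST(S) = {c}


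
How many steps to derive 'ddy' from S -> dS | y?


Derivation: S => dS => ddS => ddy
Steps: 3


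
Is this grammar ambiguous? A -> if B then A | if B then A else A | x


dangling else: 'if B then if B then x else x' parses two ways
Ambiguous


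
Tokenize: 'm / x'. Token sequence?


Scan left to right, longest-match per lexeme
Tokens: ID(m), OP(/), ID(x)


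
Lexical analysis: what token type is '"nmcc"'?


Pattern: double-quoted sequence
Type: STRING_LITERAL


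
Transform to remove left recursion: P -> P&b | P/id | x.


Left-recursive alternatives: P&b, P/id; non-recursive: x
Introduce P': P -> xP', P' -> &bP' | /idP' | ε


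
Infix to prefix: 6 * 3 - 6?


left-to-right (same/higher precedence on left): tree is (- (* 6 3) 6)
Prefix: - * 6 3 6


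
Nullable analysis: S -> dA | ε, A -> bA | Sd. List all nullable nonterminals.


A nonterminal is nullable iff some alternative derives ε (directly, or every symbol in it is nullable)
Nullable: {S}


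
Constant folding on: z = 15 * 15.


15 * 15 = 225 at compile time
Optimized: z = 225


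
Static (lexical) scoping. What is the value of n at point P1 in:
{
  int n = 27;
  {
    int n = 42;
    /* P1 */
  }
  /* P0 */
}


n declared in the same block as P1
n = 42


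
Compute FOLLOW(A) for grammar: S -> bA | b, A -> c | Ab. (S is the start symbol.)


$ ∈ FOLLOW(S). For each A -> αBβ: add FIRST(β)\{ε} to FOLLOW(B); if β nullable, add FOLLOW(A).
FOLLOW(A) = {$, b}
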